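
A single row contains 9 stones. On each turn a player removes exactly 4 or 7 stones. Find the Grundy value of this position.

Compute g(0), g(1), … for moves {4, 7}:
g(0) = mex{} = 0
g(1) = mex{} = 0
g(2) = mex{} = 0
g(3) = mex{} = 0
g(4) = mex{0} = 1
g(5) = mex{0} = 1
g(6) = mex{0} = 1
g(7) = mex{0} = 1
g(8) = mex{0,1} = 2
g(9) = mex{0,1} = 2
So g(9) = 2.

2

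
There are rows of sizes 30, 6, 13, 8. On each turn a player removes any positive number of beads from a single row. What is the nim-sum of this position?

Nim-sum: 30 ^ 6 ^ 13 ^ 8 = 29.

29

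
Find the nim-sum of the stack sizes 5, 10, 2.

13

Compute the nim-sum pairwise:
5 ⊕ 10 = 15
15 ⊕ 2 = 13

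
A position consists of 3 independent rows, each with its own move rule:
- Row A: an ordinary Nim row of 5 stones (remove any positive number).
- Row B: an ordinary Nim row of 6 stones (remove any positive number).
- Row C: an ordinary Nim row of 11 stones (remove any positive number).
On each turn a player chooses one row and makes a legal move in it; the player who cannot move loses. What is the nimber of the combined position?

8

Row A is a plain Nim row of size 5, so its Grundy value is 5.
Row B is a plain Nim row of size 6, so its Grundy value is 6.
Row C is a plain Nim row of size 11, so its Grundy value is 11.
The value of a disjunctive sum is the nim-sum of the parts.
Combined value = 5 XOR 6 XOR 11 = 8.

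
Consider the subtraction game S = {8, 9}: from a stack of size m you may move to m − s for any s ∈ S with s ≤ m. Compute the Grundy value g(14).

Grundy values for subtraction set {8, 9}:
k:     0  1  2  3  4  5  6  7  8  9 10 11 12 13 14
g(k):  0  0  0  0  0  0  0  0  1  1  1  1  1  1  1
So g(14) = 1.

1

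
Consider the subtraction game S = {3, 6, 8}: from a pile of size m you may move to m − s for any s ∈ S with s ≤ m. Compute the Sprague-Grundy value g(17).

2

Build the Grundy sequence with g(k) = mex{g(k−s) : s ∈ {3, 6, 8}, s ≤ k}:
k:     0  1  2  3  4  5  6  7  8  9 10 11 12 13 14 15 16 17
g(k):  0  0  0  1  1  1  2  2  2  3  3  0  0  0  1  1  1  2
So g(17) = 2.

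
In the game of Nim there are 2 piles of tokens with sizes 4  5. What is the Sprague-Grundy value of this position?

1

Write each in binary and XOR column by column:
  100  (4)
  101  (5)
  ---
  001  (1)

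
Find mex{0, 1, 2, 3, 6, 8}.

4

The values 0, 1, 2, 3 are all present; 4 is the first non-negative integer missing from the set.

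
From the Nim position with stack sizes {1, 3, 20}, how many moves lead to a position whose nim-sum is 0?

Nim-sum: 1 XOR 3 XOR 20 = 22.
The overall nim-sum is X = 22. A stack of size p has a winning move iff p XOR X < p (reduce it to p XOR X).
  1: 1 XOR 22 = 23 ≥ 1 — no move.
  3: 3 XOR 22 = 21 ≥ 3 — no move.
  20: 20 XOR 22 = 2 < 20 — winning move (to 2).
That gives 1 winning move.

1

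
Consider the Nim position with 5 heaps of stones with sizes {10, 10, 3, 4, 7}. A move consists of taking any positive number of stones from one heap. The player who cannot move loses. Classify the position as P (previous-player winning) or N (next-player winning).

P-position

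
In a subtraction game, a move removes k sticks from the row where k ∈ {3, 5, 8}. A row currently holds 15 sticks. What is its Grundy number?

1

Build the Grundy sequence with g(k) = mex{g(k−s) : s ∈ {3, 5, 8}, s ≤ k}:
k:     0  1  2  3  4  5  6  7  8  9 10 11 12 13 14 15
g(k):  0  0  0  1  1  1  2  2  2  3  3  0  0  0  1  1
So g(15) = 1.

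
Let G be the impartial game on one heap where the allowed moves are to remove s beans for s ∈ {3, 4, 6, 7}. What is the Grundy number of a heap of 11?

0

Build the Grundy sequence with g(k) = mex{g(k−s) : s ∈ {3, 4, 6, 7}, s ≤ k}:
g(0) = mex{} = 0
g(1) = mex{} = 0
g(2) = mex{} = 0
g(3) = mex{0} = 1
g(4) = mex{0} = 1
g(5) = mex{0} = 1
g(6) = mex{0,1} = 2
g(7) = mex{0,1} = 2
g(8) = mex{0,1} = 2
g(9) = mex{0,1,2} = 3
g(10) = mex{1,2} = 0
g(11) = mex{1,2} = 0
So g(11) = 0.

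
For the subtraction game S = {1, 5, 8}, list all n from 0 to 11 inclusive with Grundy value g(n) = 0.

Build the Grundy sequence with g(k) = mex{g(k−s) : s ∈ {1, 5, 8}, s ≤ k}:
k:     0  1  2  3  4  5  6  7  8  9 10 11
g(k):  0  1  0  1  0  1  0  1  2  3  2  3
The P-positions (g = 0) in 0..11 are 0, 2, 4, 6.

0, 2, 4, 6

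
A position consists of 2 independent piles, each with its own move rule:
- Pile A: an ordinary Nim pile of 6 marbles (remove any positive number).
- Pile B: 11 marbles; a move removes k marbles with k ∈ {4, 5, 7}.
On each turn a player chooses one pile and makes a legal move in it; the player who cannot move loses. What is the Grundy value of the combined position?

6

Pile A is a plain Nim pile of size 6, so its Grundy value is 6.
Grundy values for pile B (subtraction set {4, 5, 7}):
k:     0  1  2  3  4  5  6  7  8  9 10 11
g(k):  0  0  0  0  1  1  1  1  2  2  2  0
So g(11) = 0.
By the Sprague-Grundy theorem, the Grundy value of a sum of independent games is the XOR of the component values.
Combined value = 6 XOR 0 = 6.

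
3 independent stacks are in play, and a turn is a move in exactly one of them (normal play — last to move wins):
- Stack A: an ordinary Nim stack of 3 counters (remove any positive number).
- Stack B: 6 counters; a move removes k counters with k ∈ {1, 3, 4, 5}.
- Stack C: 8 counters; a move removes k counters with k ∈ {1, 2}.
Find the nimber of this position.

3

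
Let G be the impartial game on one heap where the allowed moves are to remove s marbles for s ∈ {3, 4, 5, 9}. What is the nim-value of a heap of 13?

Compute g(0), g(1), … for moves {3, 4, 5, 9}:
g(0) = mex{} = 0
g(1) = mex{} = 0
g(2) = mex{} = 0
g(3) = mex{0} = 1
g(4) = mex{0} = 1
g(5) = mex{0} = 1
g(6) = mex{0,1} = 2
g(7) = mex{0,1} = 2
g(8) = mex{1} = 0
g(9) = mex{0,1,2} = 3
g(10) = mex{0,1,2} = 3
g(11) = mex{0,2} = 1
g(12) = mex{0,1,2,3} = 4
g(13) = mex{0,1,3} = 2
So g(13) = 2.

2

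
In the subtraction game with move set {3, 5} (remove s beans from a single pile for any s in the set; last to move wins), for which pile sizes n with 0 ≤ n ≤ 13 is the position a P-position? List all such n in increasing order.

0, 1, 2, 8, 9, 10

Grundy values for subtraction set {3, 5}:
g(0) = mex{} = 0
g(1) = mex{} = 0
g(2) = mex{} = 0
g(3) = mex{0} = 1
g(4) = mex{0} = 1
g(5) = mex{0} = 1
g(6) = mex{0,1} = 2
g(7) = mex{0,1} = 2
g(8) = mex{1} = 0
g(9) = mex{1,2} = 0
g(10) = mex{1,2} = 0
g(11) = mex{0,2} = 1
g(12) = mex{0,2} = 1
g(13) = mex{0} = 1
The P-positions (g = 0) in 0..13 are 0, 1, 2, 8, 9, 10.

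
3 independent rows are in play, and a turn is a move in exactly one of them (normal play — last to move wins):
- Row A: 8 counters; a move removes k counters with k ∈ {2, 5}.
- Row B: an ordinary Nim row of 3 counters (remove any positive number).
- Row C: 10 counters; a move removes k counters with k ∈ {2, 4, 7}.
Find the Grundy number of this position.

1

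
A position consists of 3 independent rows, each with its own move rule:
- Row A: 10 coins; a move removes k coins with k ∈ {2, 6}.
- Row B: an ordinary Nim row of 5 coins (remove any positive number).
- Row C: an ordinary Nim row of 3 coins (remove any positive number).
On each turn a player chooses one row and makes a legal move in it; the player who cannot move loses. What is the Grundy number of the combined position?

7

Grundy values for row A (subtraction set {2, 6}):
g(0) = mex{} = 0
g(1) = mex{} = 0
g(2) = mex{0} = 1
g(3) = mex{0} = 1
g(4) = mex{1} = 0
g(5) = mex{1} = 0
g(6) = mex{0} = 1
g(7) = mex{0} = 1
g(8) = mex{1} = 0
g(9) = mex{1} = 0
g(10) = mex{0} = 1
So g(10) = 1.
Row B is a plain Nim row of size 5, so its Grundy value is 5.
Row C is a plain Nim row of size 3, so its Grundy value is 3.
By the Sprague-Grundy theorem, the Grundy value of a sum of independent games is the XOR of the component values.
Combined value = 1 XOR 5 XOR 3 = 7.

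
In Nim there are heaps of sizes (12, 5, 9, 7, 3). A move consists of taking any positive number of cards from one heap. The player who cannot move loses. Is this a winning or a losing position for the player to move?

Winning position

Nim-sum: 12 XOR 5 XOR 9 XOR 7 XOR 3 = 4.
The nim-sum is 4 ≠ 0, so this is an N-position: the player to move can win.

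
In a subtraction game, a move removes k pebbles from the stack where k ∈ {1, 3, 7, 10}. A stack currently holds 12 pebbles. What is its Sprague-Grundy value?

2

Build the Grundy sequence with g(k) = mex{g(k−s) : s ∈ {1, 3, 7, 10}, s ≤ k}:
k:     0  1  2  3  4  5  6  7  8  9 10 11 12
g(k):  0  1  0  1  0  1  0  1  0  1  2  3  2
So g(12) = 2.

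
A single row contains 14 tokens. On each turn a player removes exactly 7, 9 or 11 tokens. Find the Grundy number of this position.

Grundy values for subtraction set {7, 9, 11}:
g(0) = mex{} = 0
g(1) = mex{} = 0
g(2) = mex{} = 0
g(3) = mex{} = 0
g(4) = mex{} = 0
g(5) = mex{} = 0
g(6) = mex{} = 0
g(7) = mex{0} = 1
g(8) = mex{0} = 1
g(9) = mex{0} = 1
g(10) = mex{0} = 1
g(11) = mex{0} = 1
g(12) = mex{0} = 1
g(13) = mex{0} = 1
g(14) = mex{0,1} = 2
So g(14) = 2.

2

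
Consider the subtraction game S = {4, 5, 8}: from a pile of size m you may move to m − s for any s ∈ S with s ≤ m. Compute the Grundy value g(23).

2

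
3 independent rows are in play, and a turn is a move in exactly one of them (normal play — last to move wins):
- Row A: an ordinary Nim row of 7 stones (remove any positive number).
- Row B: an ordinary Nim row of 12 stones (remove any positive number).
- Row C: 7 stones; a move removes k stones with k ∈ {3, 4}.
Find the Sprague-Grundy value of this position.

Row A is a plain Nim row of size 7, so its Grundy value is 7.
Row B is a plain Nim row of size 12, so its Grundy value is 12.
Grundy values for row C (subtraction set {3, 4}):
g(0) = mex{} = 0
g(1) = mex{} = 0
g(2) = mex{} = 0
g(3) = mex{0} = 1
g(4) = mex{0} = 1
g(5) = mex{0} = 1
g(6) = mex{0,1} = 2
g(7) = mex{1} = 0
So g(7) = 0.
The value of a disjunctive sum is the nim-sum of the parts.
Combined value = 7 XOR 12 XOR 0 = 11.

11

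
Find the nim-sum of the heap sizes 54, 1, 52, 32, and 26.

57

Write each in binary and XOR column by column:
  110110  (54)
  000001  (1)
  110100  (52)
  100000  (32)
  011010  (26)
  ------
  111001  (57)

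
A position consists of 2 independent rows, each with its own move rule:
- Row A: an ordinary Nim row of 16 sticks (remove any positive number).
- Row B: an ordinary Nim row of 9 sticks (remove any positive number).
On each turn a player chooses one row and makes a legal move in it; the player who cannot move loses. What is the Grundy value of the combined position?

25

Row A is a plain Nim row of size 16, so its Grundy value is 16.
Row B is a plain Nim row of size 9, so its Grundy value is 9.
The value of a disjunctive sum is the nim-sum of the parts.
Combined value = 16 ⊕ 9 = 25.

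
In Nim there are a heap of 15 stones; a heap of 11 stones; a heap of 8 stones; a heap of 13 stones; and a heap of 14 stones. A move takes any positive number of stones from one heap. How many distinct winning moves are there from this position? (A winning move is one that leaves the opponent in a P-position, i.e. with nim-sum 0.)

5

Nim-sum: 15 ⊕ 11 ⊕ 8 ⊕ 13 ⊕ 14 = 15.
The overall nim-sum is X = 15. A heap of size p has a winning move iff p XOR X < p (reduce it to p XOR X).
  15: 15 XOR 15 = 0 < 15 — winning move (to 0).
  11: 11 XOR 15 = 4 < 11 — winning move (to 4).
  8: 8 XOR 15 = 7 < 8 — winning move (to 7).
  13: 13 XOR 15 = 2 < 13 — winning move (to 2).
  14: 14 XOR 15 = 1 < 14 — winning move (to 1).
That gives 5 winning moves.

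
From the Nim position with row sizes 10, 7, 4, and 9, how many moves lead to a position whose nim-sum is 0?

Compute the nim-sum pairwise:
10 XOR 7 = 13
13 XOR 4 = 9
9 XOR 9 = 0
The nim-sum is already 0, so every move leaves a nonzero nim-sum — there are no winning moves.

0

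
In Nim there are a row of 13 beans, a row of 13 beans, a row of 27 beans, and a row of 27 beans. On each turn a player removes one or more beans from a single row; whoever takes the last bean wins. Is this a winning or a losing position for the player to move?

Compute the nim-sum pairwise:
13 ⊕ 13 = 0
0 ⊕ 27 = 27
27 ⊕ 27 = 0
The nim-sum is 0, so this is a P-position: the player to move is in a losing position under optimal play.

Losing position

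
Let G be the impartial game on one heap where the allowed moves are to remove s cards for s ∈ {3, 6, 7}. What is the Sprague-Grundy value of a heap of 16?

Compute g(0), g(1), … for moves {3, 6, 7}:
k:     0  1  2  3  4  5  6  7  8  9 10 11 12 13 14 15 16
g(k):  0  0  0  1  1  1  2  2  2  3  0  0  0  1  1  1  2
So g(16) = 2.

2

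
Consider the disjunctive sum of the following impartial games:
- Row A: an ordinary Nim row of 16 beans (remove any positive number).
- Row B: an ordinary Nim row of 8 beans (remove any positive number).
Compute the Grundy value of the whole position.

24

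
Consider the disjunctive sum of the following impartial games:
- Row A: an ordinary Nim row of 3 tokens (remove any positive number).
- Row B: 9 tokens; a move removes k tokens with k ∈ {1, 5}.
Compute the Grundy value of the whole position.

Row A is a plain Nim row of size 3, so its Grundy value is 3.
Build the Grundy sequence for row B with g(k) = mex{g(k−s) : s ∈ {1, 5}, s ≤ k}:
g(0) = mex{} = 0
g(1) = mex{0} = 1
g(2) = mex{1} = 0
g(3) = mex{0} = 1
g(4) = mex{1} = 0
g(5) = mex{0} = 1
g(6) = mex{1} = 0
g(7) = mex{0} = 1
g(8) = mex{1} = 0
g(9) = mex{0} = 1
So g(9) = 1.
The value of a disjunctive sum is the nim-sum of the parts.
Combined value = 3 ⊕ 1 = 2.

2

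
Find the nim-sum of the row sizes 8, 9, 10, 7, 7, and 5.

Write each in binary and XOR column by column:
  1000  (8)
  1001  (9)
  1010  (10)
  0111  (7)
  0111  (7)
  0101  (5)
  ----
  1110  (14)

14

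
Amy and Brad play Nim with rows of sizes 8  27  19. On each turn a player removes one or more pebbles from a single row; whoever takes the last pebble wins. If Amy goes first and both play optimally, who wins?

Brad wins

In binary:
  01000  (8)
  11011  (27)
  10011  (19)
  -----
  00000  (0)
The nim-sum is 0, so this is a P-position: the player to move is in a losing position under optimal play; Amy is about to move from it and so loses — Brad wins.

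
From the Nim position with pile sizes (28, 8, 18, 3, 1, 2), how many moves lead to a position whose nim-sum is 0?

Compute the nim-sum pairwise:
28 ^ 8 = 20
20 ^ 18 = 6
6 ^ 3 = 5
5 ^ 1 = 4
4 ^ 2 = 6
The overall nim-sum is X = 6. A pile of size p has a winning move iff p XOR X < p (reduce it to p XOR X).
  28: 28 XOR 6 = 26 < 28 — winning move (to 26).
  8: 8 XOR 6 = 14 ≥ 8 — no move.
  18: 18 XOR 6 = 20 ≥ 18 — no move.
  3: 3 XOR 6 = 5 ≥ 3 — no move.
  1: 1 XOR 6 = 7 ≥ 1 — no move.
  2: 2 XOR 6 = 4 ≥ 2 — no move.
That gives 1 winning move.

1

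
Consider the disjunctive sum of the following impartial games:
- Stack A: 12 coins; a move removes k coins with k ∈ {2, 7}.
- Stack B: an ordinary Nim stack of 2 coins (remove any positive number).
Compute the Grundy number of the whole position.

3

For stack A, compute g(0), g(1), … with moves {2, 7}:
g(0) = mex{} = 0
g(1) = mex{} = 0
g(2) = mex{0} = 1
g(3) = mex{0} = 1
g(4) = mex{1} = 0
g(5) = mex{1} = 0
g(6) = mex{0} = 1
g(7) = mex{0} = 1
g(8) = mex{0,1} = 2
g(9) = mex{1} = 0
g(10) = mex{1,2} = 0
g(11) = mex{0} = 1
g(12) = mex{0} = 1
So g(12) = 1.
Stack B is a plain Nim stack of size 2, so its Grundy value is 2.
By the Sprague-Grundy theorem, the Grundy value of a sum of independent games is the XOR of the component values.
Combined value = 1 XOR 2 = 3.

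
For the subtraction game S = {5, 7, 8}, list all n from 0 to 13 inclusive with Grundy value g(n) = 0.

0, 1, 2, 3, 4, 13

Grundy values for subtraction set {5, 7, 8}:
g(0) = mex{} = 0
g(1) = mex{} = 0
g(2) = mex{} = 0
g(3) = mex{} = 0
g(4) = mex{} = 0
g(5) = mex{0} = 1
g(6) = mex{0} = 1
g(7) = mex{0} = 1
g(8) = mex{0} = 1
g(9) = mex{0} = 1
g(10) = mex{0,1} = 2
g(11) = mex{0,1} = 2
g(12) = mex{0,1} = 2
g(13) = mex{1} = 0
The P-positions (g = 0) in 0..13 are 0, 1, 2, 3, 4, 13.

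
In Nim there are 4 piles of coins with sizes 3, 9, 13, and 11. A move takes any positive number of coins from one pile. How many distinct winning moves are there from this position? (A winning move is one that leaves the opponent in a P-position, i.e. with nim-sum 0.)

3

Nim-sum: 3 XOR 9 XOR 13 XOR 11 = 12.
The overall nim-sum is X = 12. A pile of size p has a winning move iff p XOR X < p (reduce it to p XOR X).
  3: 3 XOR 12 = 15 ≥ 3 — no move.
  9: 9 XOR 12 = 5 < 9 — winning move (to 5).
  13: 13 XOR 12 = 1 < 13 — winning move (to 1).
  11: 11 XOR 12 = 7 < 11 — winning move (to 7).
That gives 3 winning moves.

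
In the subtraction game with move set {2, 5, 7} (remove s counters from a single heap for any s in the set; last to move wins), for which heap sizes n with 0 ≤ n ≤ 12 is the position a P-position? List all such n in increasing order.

0, 1, 4, 10

Grundy values for subtraction set {2, 5, 7}:
g(0) = mex{} = 0
g(1) = mex{} = 0
g(2) = mex{0} = 1
g(3) = mex{0} = 1
g(4) = mex{1} = 0
g(5) = mex{0,1} = 2
g(6) = mex{0} = 1
g(7) = mex{0,1,2} = 3
g(8) = mex{0,1} = 2
g(9) = mex{0,1,3} = 2
g(10) = mex{1,2} = 0
g(11) = mex{0,1,2} = 3
g(12) = mex{0,2,3} = 1
The P-positions (g = 0) in 0..12 are 0, 1, 4, 10.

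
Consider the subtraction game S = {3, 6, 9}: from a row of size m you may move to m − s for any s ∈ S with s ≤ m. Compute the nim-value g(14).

0

Grundy values for subtraction set {3, 6, 9}:
k:     0  1  2  3  4  5  6  7  8  9 10 11 12 13 14
g(k):  0  0  0  1  1  1  2  2  2  3  3  3  0  0  0
So g(14) = 0.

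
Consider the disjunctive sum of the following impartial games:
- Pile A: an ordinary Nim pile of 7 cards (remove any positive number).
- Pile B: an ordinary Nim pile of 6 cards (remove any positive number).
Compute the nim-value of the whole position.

1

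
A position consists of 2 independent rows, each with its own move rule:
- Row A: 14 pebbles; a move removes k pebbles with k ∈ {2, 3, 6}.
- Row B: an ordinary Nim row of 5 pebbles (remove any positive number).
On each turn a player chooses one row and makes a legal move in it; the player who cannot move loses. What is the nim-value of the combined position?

5

Build the Grundy sequence for row A with g(k) = mex{g(k−s) : s ∈ {2, 3, 6}, s ≤ k}:
g(0) = mex{} = 0
g(1) = mex{} = 0
g(2) = mex{0} = 1
g(3) = mex{0} = 1
g(4) = mex{0,1} = 2
g(5) = mex{1} = 0
g(6) = mex{0,1,2} = 3
g(7) = mex{0,2} = 1
g(8) = mex{0,1,3} = 2
g(9) = mex{1,3} = 0
g(10) = mex{1,2} = 0
g(11) = mex{0,2} = 1
g(12) = mex{0,3} = 1
g(13) = mex{0,1} = 2
g(14) = mex{1,2} = 0
So g(14) = 0.
Row B is a plain Nim row of size 5, so its Grundy value is 5.
The value of a disjunctive sum is the nim-sum of the parts.
Combined value = 0 ⊕ 5 = 5.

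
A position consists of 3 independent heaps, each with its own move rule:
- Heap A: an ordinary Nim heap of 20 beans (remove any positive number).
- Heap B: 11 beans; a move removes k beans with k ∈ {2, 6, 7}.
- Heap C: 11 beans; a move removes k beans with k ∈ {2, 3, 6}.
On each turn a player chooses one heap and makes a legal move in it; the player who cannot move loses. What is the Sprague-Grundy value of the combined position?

20

Heap A is a plain Nim heap of size 20, so its Grundy value is 20.
Build the Grundy sequence for heap B with g(k) = mex{g(k−s) : s ∈ {2, 6, 7}, s ≤ k}:
g(0) = mex{} = 0
g(1) = mex{} = 0
g(2) = mex{0} = 1
g(3) = mex{0} = 1
g(4) = mex{1} = 0
g(5) = mex{1} = 0
g(6) = mex{0} = 1
g(7) = mex{0} = 1
g(8) = mex{0,1} = 2
g(9) = mex{1} = 0
g(10) = mex{0,1,2} = 3
g(11) = mex{0} = 1
So g(11) = 1.
Grundy values for heap C (subtraction set {2, 3, 6}):
g(0) = mex{} = 0
g(1) = mex{} = 0
g(2) = mex{0} = 1
g(3) = mex{0} = 1
g(4) = mex{0,1} = 2
g(5) = mex{1} = 0
g(6) = mex{0,1,2} = 3
g(7) = mex{0,2} = 1
g(8) = mex{0,1,3} = 2
g(9) = mex{1,3} = 0
g(10) = mex{1,2} = 0
g(11) = mex{0,2} = 1
So g(11) = 1.
By the Sprague-Grundy theorem, the Grundy value of a sum of independent games is the XOR of the component values.
Combined value = 20 ⊕ 1 ⊕ 1 = 20.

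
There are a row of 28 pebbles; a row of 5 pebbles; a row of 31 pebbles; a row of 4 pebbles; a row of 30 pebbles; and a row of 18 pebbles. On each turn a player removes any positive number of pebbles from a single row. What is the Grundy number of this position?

14

Compute the nim-sum pairwise:
28 ^ 5 = 25
25 ^ 31 = 6
6 ^ 4 = 2
2 ^ 30 = 28
28 ^ 18 = 14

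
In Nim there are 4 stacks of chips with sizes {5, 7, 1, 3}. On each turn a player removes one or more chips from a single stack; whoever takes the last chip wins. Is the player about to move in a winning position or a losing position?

Losing position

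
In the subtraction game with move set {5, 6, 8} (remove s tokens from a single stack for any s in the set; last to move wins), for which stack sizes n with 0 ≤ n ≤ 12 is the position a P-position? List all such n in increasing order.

Compute g(0), g(1), … for moves {5, 6, 8}:
k:     0  1  2  3  4  5  6  7  8  9 10 11 12
g(k):  0  0  0  0  0  1  1  1  1  1  2  2  2
The P-positions (g = 0) in 0..12 are 0, 1, 2, 3, 4.

0, 1, 2, 3, 4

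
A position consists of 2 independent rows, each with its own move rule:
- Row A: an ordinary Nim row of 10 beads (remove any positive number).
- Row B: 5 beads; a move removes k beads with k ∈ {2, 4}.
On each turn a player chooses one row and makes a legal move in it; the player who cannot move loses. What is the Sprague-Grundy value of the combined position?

8

Row A is a plain Nim row of size 10, so its Grundy value is 10.
For row B, compute g(0), g(1), … with moves {2, 4}:
k:     0  1  2  3  4  5
g(k):  0  0  1  1  2  2
So g(5) = 2.
The value of a disjunctive sum is the nim-sum of the parts.
Combined value = 10 ⊕ 2 = 8.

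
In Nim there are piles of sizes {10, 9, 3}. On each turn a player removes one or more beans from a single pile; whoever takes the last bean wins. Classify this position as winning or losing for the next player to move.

Losing position

Compute the nim-sum pairwise:
10 ^ 9 = 3
3 ^ 3 = 0
The nim-sum is 0, so this is a P-position: the player to move is in a losing position under optimal play.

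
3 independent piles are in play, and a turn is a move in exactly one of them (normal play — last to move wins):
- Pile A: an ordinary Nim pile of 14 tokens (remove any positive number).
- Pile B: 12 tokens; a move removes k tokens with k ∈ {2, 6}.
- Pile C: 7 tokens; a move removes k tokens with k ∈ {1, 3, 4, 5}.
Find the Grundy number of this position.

13

Pile A is a plain Nim pile of size 14, so its Grundy value is 14.
Build the Grundy sequence for pile B with g(k) = mex{g(k−s) : s ∈ {2, 6}, s ≤ k}:
g(0) = mex{} = 0
g(1) = mex{} = 0
g(2) = mex{0} = 1
g(3) = mex{0} = 1
g(4) = mex{1} = 0
g(5) = mex{1} = 0
g(6) = mex{0} = 1
g(7) = mex{0} = 1
g(8) = mex{1} = 0
g(9) = mex{1} = 0
g(10) = mex{0} = 1
g(11) = mex{0} = 1
g(12) = mex{1} = 0
So g(12) = 0.
Build the Grundy sequence for pile C with g(k) = mex{g(k−s) : s ∈ {1, 3, 4, 5}, s ≤ k}:
g(0) = mex{} = 0
g(1) = mex{0} = 1
g(2) = mex{1} = 0
g(3) = mex{0} = 1
g(4) = mex{0,1} = 2
g(5) = mex{0,1,2} = 3
g(6) = mex{0,1,3} = 2
g(7) = mex{0,1,2} = 3
So g(7) = 3.
By the Sprague-Grundy theorem, the Grundy value of a sum of independent games is the XOR of the component values.
Combined value = 14 XOR 0 XOR 3 = 13.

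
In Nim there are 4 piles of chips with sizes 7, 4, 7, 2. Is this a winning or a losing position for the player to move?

Winning position

Nim-sum: 7 ⊕ 4 ⊕ 7 ⊕ 2 = 6.
The nim-sum is 6 ≠ 0, so this is an N-position: the player to move can win.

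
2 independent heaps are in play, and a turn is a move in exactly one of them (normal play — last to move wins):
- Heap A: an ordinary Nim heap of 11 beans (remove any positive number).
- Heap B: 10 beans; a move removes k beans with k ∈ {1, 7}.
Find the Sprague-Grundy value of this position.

Heap A is a plain Nim heap of size 11, so its Grundy value is 11.
Build the Grundy sequence for heap B with g(k) = mex{g(k−s) : s ∈ {1, 7}, s ≤ k}:
k:     0  1  2  3  4  5  6  7  8  9 10
g(k):  0  1  0  1  0  1  0  1  0  1  0
So g(10) = 0.
The value of a disjunctive sum is the nim-sum of the parts.
Combined value = 11 XOR 0 = 11.

11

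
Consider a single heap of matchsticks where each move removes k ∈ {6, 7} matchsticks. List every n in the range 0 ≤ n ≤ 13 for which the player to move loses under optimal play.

0, 1, 2, 3, 4, 5, 13

Grundy values for subtraction set {6, 7}:
k:     0  1  2  3  4  5  6  7  8  9 10 11 12 13
g(k):  0  0  0  0  0  0  1  1  1  1  1  1  2  0
The P-positions (g = 0) in 0..13 are 0, 1, 2, 3, 4, 5, 13.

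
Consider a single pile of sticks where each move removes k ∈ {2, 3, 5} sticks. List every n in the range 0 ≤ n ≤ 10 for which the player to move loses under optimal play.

0, 1, 7, 8

Compute g(0), g(1), … for moves {2, 3, 5}:
g(0) = mex{} = 0
g(1) = mex{} = 0
g(2) = mex{0} = 1
g(3) = mex{0} = 1
g(4) = mex{0,1} = 2
g(5) = mex{0,1} = 2
g(6) = mex{0,1,2} = 3
g(7) = mex{1,2} = 0
g(8) = mex{1,2,3} = 0
g(9) = mex{0,2,3} = 1
g(10) = mex{0,2} = 1
The P-positions (g = 0) in 0..10 are 0, 1, 7, 8.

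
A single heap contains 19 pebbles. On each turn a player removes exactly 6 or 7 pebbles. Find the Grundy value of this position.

1

Grundy values for subtraction set {6, 7}:
k:     0  1  2  3  4  5  6  7  8  9 10 11 12 13 14 15 16 17 18 19
g(k):  0  0  0  0  0  0  1  1  1  1  1  1  2  0  0  0  0  0  0  1
So g(19) = 1.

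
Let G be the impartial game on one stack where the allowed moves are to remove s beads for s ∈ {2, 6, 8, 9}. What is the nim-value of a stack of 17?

Compute g(0), g(1), … for moves {2, 6, 8, 9}:
k:     0  1  2  3  4  5  6  7  8  9 10 11 12 13 14 15 16 17
g(k):  0  0  1  1  0  0  1  1  2  2  3  3  2  2  3  0  0  1
So g(17) = 1.

1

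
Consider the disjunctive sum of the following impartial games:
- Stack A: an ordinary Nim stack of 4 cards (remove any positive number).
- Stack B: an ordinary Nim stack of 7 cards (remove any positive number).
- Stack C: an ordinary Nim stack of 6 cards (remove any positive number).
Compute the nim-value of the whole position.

5

Stack A is a plain Nim stack of size 4, so its Grundy value is 4.
Stack B is a plain Nim stack of size 7, so its Grundy value is 7.
Stack C is a plain Nim stack of size 6, so its Grundy value is 6.
The value of a disjunctive sum is the nim-sum of the parts.
Combined value = 4 XOR 7 XOR 6 = 5.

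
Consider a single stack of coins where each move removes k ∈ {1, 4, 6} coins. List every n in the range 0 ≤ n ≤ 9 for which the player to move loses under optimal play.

0, 2, 5, 7

Grundy values for subtraction set {1, 4, 6}:
k:     0  1  2  3  4  5  6  7  8  9
g(k):  0  1  0  1  2  0  1  0  1  2
The P-positions (g = 0) in 0..9 are 0, 2, 5, 7.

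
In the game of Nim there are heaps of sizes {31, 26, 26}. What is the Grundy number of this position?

31

Compute the nim-sum pairwise:
31 ⊕ 26 = 5
5 ⊕ 26 = 31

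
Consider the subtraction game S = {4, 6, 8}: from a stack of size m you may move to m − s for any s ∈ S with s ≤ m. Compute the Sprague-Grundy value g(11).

2

Grundy values for subtraction set {4, 6, 8}:
k:     0  1  2  3  4  5  6  7  8  9 10 11
g(k):  0  0  0  0  1  1  1  1  2  2  2  2
So g(11) = 2.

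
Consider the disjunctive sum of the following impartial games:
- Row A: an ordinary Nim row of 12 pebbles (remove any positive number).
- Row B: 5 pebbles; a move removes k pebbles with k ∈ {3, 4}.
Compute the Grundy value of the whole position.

13

Row A is a plain Nim row of size 12, so its Grundy value is 12.
Grundy values for row B (subtraction set {3, 4}):
k:     0  1  2  3  4  5
g(k):  0  0  0  1  1  1
So g(5) = 1.
The value of a disjunctive sum is the nim-sum of the parts.
Combined value = 12 ⊕ 1 = 13.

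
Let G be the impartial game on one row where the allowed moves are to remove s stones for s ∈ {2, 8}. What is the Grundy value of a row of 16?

Grundy values for subtraction set {2, 8}:
k:     0  1  2  3  4  5  6  7  8  9 10 11 12 13 14 15 16
g(k):  0  0  1  1  0  0  1  1  2  2  0  0  1  1  0  0  1
So g(16) = 1.

1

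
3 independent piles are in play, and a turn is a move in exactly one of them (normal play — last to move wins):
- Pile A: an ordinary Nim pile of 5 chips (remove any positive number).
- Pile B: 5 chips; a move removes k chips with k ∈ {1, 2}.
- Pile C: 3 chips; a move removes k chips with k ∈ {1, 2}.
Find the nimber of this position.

7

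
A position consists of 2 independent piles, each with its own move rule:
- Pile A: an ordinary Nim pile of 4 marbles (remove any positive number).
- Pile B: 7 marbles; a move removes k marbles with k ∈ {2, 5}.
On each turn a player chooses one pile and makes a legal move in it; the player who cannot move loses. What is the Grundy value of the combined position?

Pile A is a plain Nim pile of size 4, so its Grundy value is 4.
For pile B, compute g(0), g(1), … with moves {2, 5}:
k:     0  1  2  3  4  5  6  7
g(k):  0  0  1  1  0  2  1  0
So g(7) = 0.
The value of a disjunctive sum is the nim-sum of the parts.
Combined value = 4 ⊕ 0 = 4.

4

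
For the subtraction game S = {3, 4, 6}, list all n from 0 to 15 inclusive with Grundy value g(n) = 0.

0, 1, 2, 9, 10, 11

Grundy values for subtraction set {3, 4, 6}:
k:     0  1  2  3  4  5  6  7  8  9 10 11 12 13 14 15
g(k):  0  0  0  1  1  1  2  2  2  0  0  0  1  1  1  2
The P-positions (g = 0) in 0..15 are 0, 1, 2, 9, 10, 11.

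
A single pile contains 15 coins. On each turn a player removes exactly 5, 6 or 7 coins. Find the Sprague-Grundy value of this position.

0

Grundy values for subtraction set {5, 6, 7}:
k:     0  1  2  3  4  5  6  7  8  9 10 11 12 13 14 15
g(k):  0  0  0  0  0  1  1  1  1  1  2  2  0  0  0  0
So g(15) = 0.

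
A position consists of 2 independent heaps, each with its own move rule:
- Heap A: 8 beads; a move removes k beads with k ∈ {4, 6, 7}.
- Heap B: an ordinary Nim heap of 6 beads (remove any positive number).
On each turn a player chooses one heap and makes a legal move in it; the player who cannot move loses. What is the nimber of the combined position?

For heap A, compute g(0), g(1), … with moves {4, 6, 7}:
k:     0  1  2  3  4  5  6  7  8
g(k):  0  0  0  0  1  1  1  1  2
So g(8) = 2.
Heap B is a plain Nim heap of size 6, so its Grundy value is 6.
By the Sprague-Grundy theorem, the Grundy value of a sum of independent games is the XOR of the component values.
Combined value = 2 ⊕ 6 = 4.

4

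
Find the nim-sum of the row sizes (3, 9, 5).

15

Compute the nim-sum pairwise:
3 ⊕ 9 = 10
10 ⊕ 5 = 15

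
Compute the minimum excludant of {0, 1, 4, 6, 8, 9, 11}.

The values 0, 1 are all present; 2 is the first non-negative integer missing from the set.

2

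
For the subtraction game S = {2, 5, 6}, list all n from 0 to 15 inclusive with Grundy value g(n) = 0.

Compute g(0), g(1), … for moves {2, 5, 6}:
k:     0  1  2  3  4  5  6  7  8  9 10 11 12 13 14 15
g(k):  0  0  1  1  0  2  1  3  0  2  1  0  0  1  1  0
The P-positions (g = 0) in 0..15 are 0, 1, 4, 8, 11, 12, 15.

0, 1, 4, 8, 11, 12, 15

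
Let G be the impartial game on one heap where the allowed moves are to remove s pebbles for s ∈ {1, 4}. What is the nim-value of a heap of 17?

Build the Grundy sequence with g(k) = mex{g(k−s) : s ∈ {1, 4}, s ≤ k}:
k:     0  1  2  3  4  5  6  7  8  9 10 11 12 13 14 15 16 17
g(k):  0  1  0  1  2  0  1  0  1  2  0  1  0  1  2  0  1  0
So g(17) = 0.

0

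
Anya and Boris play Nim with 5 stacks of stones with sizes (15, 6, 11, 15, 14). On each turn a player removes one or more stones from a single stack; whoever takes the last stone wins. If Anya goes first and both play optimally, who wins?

Anya wins

Compute the nim-sum pairwise:
15 ^ 6 = 9
9 ^ 11 = 2
2 ^ 15 = 13
13 ^ 14 = 3
The nim-sum is 3 ≠ 0, so this is an N-position: the player to move can win; Anya has a winning move.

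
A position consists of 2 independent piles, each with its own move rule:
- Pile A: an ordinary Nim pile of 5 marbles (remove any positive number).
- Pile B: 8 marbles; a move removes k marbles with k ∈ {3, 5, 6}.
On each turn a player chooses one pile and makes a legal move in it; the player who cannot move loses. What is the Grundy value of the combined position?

7

Pile A is a plain Nim pile of size 5, so its Grundy value is 5.
For pile B, compute g(0), g(1), … with moves {3, 5, 6}:
g(0) = mex{} = 0
g(1) = mex{} = 0
g(2) = mex{} = 0
g(3) = mex{0} = 1
g(4) = mex{0} = 1
g(5) = mex{0} = 1
g(6) = mex{0,1} = 2
g(7) = mex{0,1} = 2
g(8) = mex{0,1} = 2
So g(8) = 2.
The value of a disjunctive sum is the nim-sum of the parts.
Combined value = 5 XOR 2 = 7.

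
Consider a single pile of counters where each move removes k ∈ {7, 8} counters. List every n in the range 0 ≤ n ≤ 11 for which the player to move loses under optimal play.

0, 1, 2, 3, 4, 5, 6

Grundy values for subtraction set {7, 8}:
k:     0  1  2  3  4  5  6  7  8  9 10 11
g(k):  0  0  0  0  0  0  0  1  1  1  1  1
The P-positions (g = 0) in 0..11 are 0, 1, 2, 3, 4, 5, 6.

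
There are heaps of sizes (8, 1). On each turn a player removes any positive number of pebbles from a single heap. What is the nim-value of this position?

Write each in binary and XOR column by column:
  1000  (8)
  0001  (1)
  ----
  1001  (9)

9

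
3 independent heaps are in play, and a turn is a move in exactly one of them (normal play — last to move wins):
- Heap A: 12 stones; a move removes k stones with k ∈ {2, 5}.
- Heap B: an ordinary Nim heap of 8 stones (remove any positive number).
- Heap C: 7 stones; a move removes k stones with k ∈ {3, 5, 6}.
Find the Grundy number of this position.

Build the Grundy sequence for heap A with g(k) = mex{g(k−s) : s ∈ {2, 5}, s ≤ k}:
k:     0  1  2  3  4  5  6  7  8  9 10 11 12
g(k):  0  0  1  1  0  2  1  0  0  1  1  0  2
So g(12) = 2.
Heap B is a plain Nim heap of size 8, so its Grundy value is 8.
Grundy values for heap C (subtraction set {3, 5, 6}):
g(0) = mex{} = 0
g(1) = mex{} = 0
g(2) = mex{} = 0
g(3) = mex{0} = 1
g(4) = mex{0} = 1
g(5) = mex{0} = 1
g(6) = mex{0,1} = 2
g(7) = mex{0,1} = 2
So g(7) = 2.
The value of a disjunctive sum is the nim-sum of the parts.
Combined value = 2 XOR 8 XOR 2 = 8.

8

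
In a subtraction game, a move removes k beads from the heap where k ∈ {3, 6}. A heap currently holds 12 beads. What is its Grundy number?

Grundy values for subtraction set {3, 6}:
g(0) = mex{} = 0
g(1) = mex{} = 0
g(2) = mex{} = 0
g(3) = mex{0} = 1
g(4) = mex{0} = 1
g(5) = mex{0} = 1
g(6) = mex{0,1} = 2
g(7) = mex{0,1} = 2
g(8) = mex{0,1} = 2
g(9) = mex{1,2} = 0
g(10) = mex{1,2} = 0
g(11) = mex{1,2} = 0
g(12) = mex{0,2} = 1
So g(12) = 1.

1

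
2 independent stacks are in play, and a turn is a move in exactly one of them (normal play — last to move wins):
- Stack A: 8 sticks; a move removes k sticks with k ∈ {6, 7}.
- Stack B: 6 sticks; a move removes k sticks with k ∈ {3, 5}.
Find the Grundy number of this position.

For stack A, compute g(0), g(1), … with moves {6, 7}:
g(0) = mex{} = 0
g(1) = mex{} = 0
g(2) = mex{} = 0
g(3) = mex{} = 0
g(4) = mex{} = 0
g(5) = mex{} = 0
g(6) = mex{0} = 1
g(7) = mex{0} = 1
g(8) = mex{0} = 1
So g(8) = 1.
Grundy values for stack B (subtraction set {3, 5}):
k:     0  1  2  3  4  5  6
g(k):  0  0  0  1  1  1  2
So g(6) = 2.
By the Sprague-Grundy theorem, the Grundy value of a sum of independent games is the XOR of the component values.
Combined value = 1 ⊕ 2 = 3.

3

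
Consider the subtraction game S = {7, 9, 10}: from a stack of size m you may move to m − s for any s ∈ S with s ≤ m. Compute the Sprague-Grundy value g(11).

Compute g(0), g(1), … for moves {7, 9, 10}:
g(0) = mex{} = 0
g(1) = mex{} = 0
g(2) = mex{} = 0
g(3) = mex{} = 0
g(4) = mex{} = 0
g(5) = mex{} = 0
g(6) = mex{} = 0
g(7) = mex{0} = 1
g(8) = mex{0} = 1
g(9) = mex{0} = 1
g(10) = mex{0} = 1
g(11) = mex{0} = 1
So g(11) = 1.

1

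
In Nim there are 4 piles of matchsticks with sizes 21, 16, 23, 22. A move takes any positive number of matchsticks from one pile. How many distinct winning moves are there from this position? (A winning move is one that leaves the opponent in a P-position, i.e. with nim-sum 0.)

3

Nim-sum: 21 ^ 16 ^ 23 ^ 22 = 4.
The overall nim-sum is X = 4. A pile of size p has a winning move iff p XOR X < p (reduce it to p XOR X).
  21: 21 XOR 4 = 17 < 21 — winning move (to 17).
  16: 16 XOR 4 = 20 ≥ 16 — no move.
  23: 23 XOR 4 = 19 < 23 — winning move (to 19).
  22: 22 XOR 4 = 18 < 22 — winning move (to 18).
That gives 3 winning moves.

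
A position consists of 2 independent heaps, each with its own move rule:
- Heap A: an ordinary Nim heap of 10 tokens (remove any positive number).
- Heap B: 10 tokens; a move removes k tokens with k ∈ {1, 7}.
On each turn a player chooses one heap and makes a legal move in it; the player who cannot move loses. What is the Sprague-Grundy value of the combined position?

Heap A is a plain Nim heap of size 10, so its Grundy value is 10.
Grundy values for heap B (subtraction set {1, 7}):
g(0) = mex{} = 0
g(1) = mex{0} = 1
g(2) = mex{1} = 0
g(3) = mex{0} = 1
g(4) = mex{1} = 0
g(5) = mex{0} = 1
g(6) = mex{1} = 0
g(7) = mex{0} = 1
g(8) = mex{1} = 0
g(9) = mex{0} = 1
g(10) = mex{1} = 0
So g(10) = 0.
The value of a disjunctive sum is the nim-sum of the parts.
Combined value = 10 XOR 0 = 10.

10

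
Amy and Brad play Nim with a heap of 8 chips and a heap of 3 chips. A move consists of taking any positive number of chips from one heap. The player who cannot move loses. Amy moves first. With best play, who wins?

Compute the nim-sum pairwise:
8 ^ 3 = 11
The nim-sum is 11 ≠ 0, so this is an N-position: the player to move can win; Amy has a winning move.

Amy wins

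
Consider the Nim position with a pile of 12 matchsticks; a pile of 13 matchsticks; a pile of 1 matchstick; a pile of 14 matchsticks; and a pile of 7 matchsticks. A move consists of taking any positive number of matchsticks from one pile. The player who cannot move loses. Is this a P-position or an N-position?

N-position

Compute the nim-sum pairwise:
12 XOR 13 = 1
1 XOR 1 = 0
0 XOR 14 = 14
14 XOR 7 = 9
The nim-sum is 9 ≠ 0, so this is an N-position: the player to move can win.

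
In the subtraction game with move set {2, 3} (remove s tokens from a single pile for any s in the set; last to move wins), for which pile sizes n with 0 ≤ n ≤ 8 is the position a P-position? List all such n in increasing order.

0, 1, 5, 6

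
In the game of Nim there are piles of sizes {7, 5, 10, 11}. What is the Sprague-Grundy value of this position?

Nim-sum: 7 ^ 5 ^ 10 ^ 11 = 3.

3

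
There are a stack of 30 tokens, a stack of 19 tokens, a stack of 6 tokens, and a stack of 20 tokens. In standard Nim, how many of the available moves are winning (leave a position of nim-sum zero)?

In binary:
  11110  (30)
  10011  (19)
  00110  (6)
  10100  (20)
  -----
  11111  (31)
The overall nim-sum is X = 31. A stack of size p has a winning move iff p XOR X < p (reduce it to p XOR X).
  30: 30 XOR 31 = 1 < 30 — winning move (to 1).
  19: 19 XOR 31 = 12 < 19 — winning move (to 12).
  6: 6 XOR 31 = 25 ≥ 6 — no move.
  20: 20 XOR 31 = 11 < 20 — winning move (to 11).
That gives 3 winning moves.

3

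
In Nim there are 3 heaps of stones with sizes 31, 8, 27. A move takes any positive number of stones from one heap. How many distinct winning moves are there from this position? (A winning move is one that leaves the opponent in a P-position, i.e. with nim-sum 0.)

3

Bitwise XOR of the heap sizes:
  11111  (31)
  01000  (8)
  11011  (27)
  -----
  01100  (12)
The overall nim-sum is X = 12. A heap of size p has a winning move iff p XOR X < p (reduce it to p XOR X).
  31: 31 XOR 12 = 19 < 31 — winning move (to 19).
  8: 8 XOR 12 = 4 < 8 — winning move (to 4).
  27: 27 XOR 12 = 23 < 27 — winning move (to 23).
That gives 3 winning moves.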